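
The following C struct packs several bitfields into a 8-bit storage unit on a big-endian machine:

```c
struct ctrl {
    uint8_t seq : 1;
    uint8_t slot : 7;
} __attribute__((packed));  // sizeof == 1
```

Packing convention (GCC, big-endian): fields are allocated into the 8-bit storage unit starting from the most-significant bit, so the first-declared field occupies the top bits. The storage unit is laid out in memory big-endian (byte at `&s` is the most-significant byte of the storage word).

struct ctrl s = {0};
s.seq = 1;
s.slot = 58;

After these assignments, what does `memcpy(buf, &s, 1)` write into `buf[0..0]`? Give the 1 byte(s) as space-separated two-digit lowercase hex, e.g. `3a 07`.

seq (1b) val=1 bits=0x1 at bit 7: 0x80
slot (7b) val=58 bits=0x3a at bit 0: 0xba
word = 0xba → big-endian bytes:
  [0]=0xba

ba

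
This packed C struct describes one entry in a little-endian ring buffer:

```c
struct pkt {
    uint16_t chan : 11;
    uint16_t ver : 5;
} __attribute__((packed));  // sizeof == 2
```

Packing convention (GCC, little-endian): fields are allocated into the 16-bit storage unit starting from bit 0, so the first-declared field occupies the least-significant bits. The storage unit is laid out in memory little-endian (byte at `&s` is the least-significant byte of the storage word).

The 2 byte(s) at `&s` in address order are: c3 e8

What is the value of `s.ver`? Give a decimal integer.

[0]=0xc3 [1]=0xe8 (little-endian) → word 0xe8c3
chan [0+:11] = (word>>0) & 0x7ff = 195
ver [11+:5] = (word>>11) & 0x1f = 29  ←

29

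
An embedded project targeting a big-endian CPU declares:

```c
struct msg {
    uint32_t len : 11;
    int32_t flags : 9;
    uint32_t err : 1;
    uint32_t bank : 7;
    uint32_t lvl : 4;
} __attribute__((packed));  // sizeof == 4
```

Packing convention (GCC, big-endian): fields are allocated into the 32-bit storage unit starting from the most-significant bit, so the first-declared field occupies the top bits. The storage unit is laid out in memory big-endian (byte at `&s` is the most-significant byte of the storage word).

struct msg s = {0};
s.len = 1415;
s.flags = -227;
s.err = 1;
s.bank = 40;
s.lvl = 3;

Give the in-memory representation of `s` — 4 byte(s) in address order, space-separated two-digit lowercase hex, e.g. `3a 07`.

b0 f1 da 83

len (11b) val=1415 bits=0x587 at bit 21: 0xb0e00000
flags (9b) val=-227 bits=0x11d at bit 12: 0xb0f1d000
err (1b) val=1 bits=0x1 at bit 11: 0xb0f1d800
bank (7b) val=40 bits=0x28 at bit 4: 0xb0f1da80
lvl (4b) val=3 bits=0x3 at bit 0: 0xb0f1da83
word = 0xb0f1da83 → big-endian bytes:
  [0]=0xb0  [1]=0xf1  [2]=0xda  [3]=0x83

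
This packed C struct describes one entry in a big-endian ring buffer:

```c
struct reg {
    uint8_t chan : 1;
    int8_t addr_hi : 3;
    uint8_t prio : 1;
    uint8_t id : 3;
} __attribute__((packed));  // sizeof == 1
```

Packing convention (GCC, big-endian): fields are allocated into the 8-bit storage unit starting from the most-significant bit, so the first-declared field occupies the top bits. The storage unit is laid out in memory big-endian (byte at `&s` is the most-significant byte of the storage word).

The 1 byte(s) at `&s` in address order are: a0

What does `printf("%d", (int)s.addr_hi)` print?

[0]=0xa0 (big-endian) → word 0xa0
chan [7+:1] = (word>>7) & 0x1 = 1
addr_hi [4+:3] = (word>>4) & 0x7 = 2  ←
prio [3+:1] = (word>>3) & 0x1 = 0
id [0+:3] = (word>>0) & 0x7 = 0
addr_hi signed 3b, MSB=0: value = 2

2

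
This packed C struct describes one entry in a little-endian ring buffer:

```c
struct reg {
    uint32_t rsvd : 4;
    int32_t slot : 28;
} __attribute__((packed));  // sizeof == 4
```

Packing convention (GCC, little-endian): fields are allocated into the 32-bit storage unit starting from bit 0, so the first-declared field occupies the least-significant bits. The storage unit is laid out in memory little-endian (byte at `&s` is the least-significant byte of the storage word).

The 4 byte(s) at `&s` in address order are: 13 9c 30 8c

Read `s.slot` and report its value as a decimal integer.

[0]=0x13 [1]=0x9c [2]=0x30 [3]=0x8c (little-endian) → word 0x8c309c13
rsvd [0+:4] = (word>>0) & 0xf = 3
slot [4+:28] = (word>>4) & 0xfffffff = 146999745  ←
slot signed 28b, MSB=1: 146999745 - 268435456 = -121435711

-121435711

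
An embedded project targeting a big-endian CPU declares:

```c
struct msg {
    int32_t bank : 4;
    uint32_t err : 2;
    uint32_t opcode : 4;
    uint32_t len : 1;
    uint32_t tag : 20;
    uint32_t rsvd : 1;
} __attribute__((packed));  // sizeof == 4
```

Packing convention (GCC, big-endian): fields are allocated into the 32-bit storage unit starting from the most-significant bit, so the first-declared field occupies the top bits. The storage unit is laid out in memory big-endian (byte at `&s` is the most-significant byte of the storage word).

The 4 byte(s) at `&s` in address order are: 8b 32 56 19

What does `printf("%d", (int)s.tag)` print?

600844

[0]=0x8b [1]=0x32 [2]=0x56 [3]=0x19 (big-endian) → word 0x8b325619
bank:4 @ bit 28 → (0x8b325619>>28)&0xf = 0x8
err:2 @ bit 26 → (0x8b325619>>26)&0x3 = 0x2
opcode:4 @ bit 22 → (0x8b325619>>22)&0xf = 0xc
len:1 @ bit 21 → (0x8b325619>>21)&0x1 = 0x1
tag:20 @ bit 1 → (0x8b325619>>1)&0xfffff = 0x92b0c  ←
rsvd:1 @ bit 0 → (0x8b325619>>0)&0x1 = 0x1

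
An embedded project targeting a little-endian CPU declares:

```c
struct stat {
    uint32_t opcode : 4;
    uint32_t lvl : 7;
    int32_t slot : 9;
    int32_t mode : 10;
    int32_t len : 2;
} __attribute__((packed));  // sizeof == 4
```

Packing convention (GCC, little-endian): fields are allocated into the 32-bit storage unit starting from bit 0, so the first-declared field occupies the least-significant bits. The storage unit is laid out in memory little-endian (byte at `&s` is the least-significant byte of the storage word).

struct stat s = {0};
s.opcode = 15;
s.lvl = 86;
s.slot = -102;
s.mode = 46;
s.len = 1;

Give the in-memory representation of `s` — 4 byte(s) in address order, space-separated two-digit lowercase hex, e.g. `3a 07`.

[0+:4] opcode=15 & 0xf = 0xf; word=0x0000000f
[4+:7] lvl=86 & 0x7f = 0x56; word=0x0000056f
[11+:9] slot=-102 & 0x1ff = 0x19a; word=0x000cd56f
[20+:10] mode=46 & 0x3ff = 0x2e; word=0x02ecd56f
[30+:2] len=1 & 0x3 = 0x1; word=0x42ecd56f
word = 0x42ecd56f → little-endian bytes:
  [0]=0x6f  [1]=0xd5  [2]=0xec  [3]=0x42

6f d5 ec 42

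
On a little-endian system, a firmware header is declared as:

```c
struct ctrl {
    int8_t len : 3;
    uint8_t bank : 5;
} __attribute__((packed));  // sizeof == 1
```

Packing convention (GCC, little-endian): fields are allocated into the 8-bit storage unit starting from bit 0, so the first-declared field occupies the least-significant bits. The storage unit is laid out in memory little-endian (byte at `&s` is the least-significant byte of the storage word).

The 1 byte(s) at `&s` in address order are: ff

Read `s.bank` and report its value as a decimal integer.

31

[0]=0xff (little-endian) → word 0xff
len [0+:3] = (word>>0) & 0x7 = 7
bank [3+:5] = (word>>3) & 0x1f = 31  ←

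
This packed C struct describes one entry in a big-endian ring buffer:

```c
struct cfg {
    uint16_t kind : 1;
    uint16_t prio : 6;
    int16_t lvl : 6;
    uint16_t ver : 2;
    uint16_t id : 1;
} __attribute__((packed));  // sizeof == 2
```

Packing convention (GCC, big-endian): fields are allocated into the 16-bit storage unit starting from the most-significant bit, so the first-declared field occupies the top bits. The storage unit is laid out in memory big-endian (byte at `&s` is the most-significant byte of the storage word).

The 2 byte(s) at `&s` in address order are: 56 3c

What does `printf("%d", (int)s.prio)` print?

[0]=0x56 [1]=0x3c (big-endian) → word 0x563c
kind [15+:1] = (word>>15) & 0x1 = 0
prio [9+:6] = (word>>9) & 0x3f = 43  ←
lvl [3+:6] = (word>>3) & 0x3f = 7
ver [1+:2] = (word>>1) & 0x3 = 2
id [0+:1] = (word>>0) & 0x1 = 0

43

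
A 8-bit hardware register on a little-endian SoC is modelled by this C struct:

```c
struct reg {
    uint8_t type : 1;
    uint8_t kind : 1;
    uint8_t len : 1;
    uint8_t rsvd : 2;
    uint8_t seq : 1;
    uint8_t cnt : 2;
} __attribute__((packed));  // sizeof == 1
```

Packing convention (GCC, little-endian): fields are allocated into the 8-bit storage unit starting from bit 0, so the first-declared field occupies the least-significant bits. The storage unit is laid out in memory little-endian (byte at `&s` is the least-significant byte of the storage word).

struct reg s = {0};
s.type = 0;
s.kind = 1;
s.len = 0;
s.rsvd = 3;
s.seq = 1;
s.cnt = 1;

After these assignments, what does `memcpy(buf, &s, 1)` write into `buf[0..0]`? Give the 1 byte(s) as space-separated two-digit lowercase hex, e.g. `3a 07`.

type:1 = 0 → 0x0 << 0 → word 0x00
kind:1 = 1 → 0x1 << 1 → word 0x02
len:1 = 0 → 0x0 << 2 → word 0x02
rsvd:2 = 3 → 0x3 << 3 → word 0x1a
seq:1 = 1 → 0x1 << 5 → word 0x3a
cnt:2 = 1 → 0x1 << 6 → word 0x7a
word = 0x7a → little-endian bytes:
  [0]=0x7a

7a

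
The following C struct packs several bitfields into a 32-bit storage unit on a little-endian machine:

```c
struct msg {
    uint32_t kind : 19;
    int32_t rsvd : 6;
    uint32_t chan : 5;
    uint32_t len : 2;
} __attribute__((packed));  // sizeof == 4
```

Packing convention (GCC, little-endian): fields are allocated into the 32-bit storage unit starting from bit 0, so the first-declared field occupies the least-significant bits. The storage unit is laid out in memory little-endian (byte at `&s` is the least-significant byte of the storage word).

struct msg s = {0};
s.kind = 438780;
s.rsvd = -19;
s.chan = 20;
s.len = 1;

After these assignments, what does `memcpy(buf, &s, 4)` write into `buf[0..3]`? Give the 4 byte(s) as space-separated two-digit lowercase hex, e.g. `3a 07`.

fc b1 6e 69

[0+:19] kind=438780 & 0x7ffff = 0x6b1fc; word=0x0006b1fc
[19+:6] rsvd=-19 & 0x3f = 0x2d; word=0x016eb1fc
[25+:5] chan=20 & 0x1f = 0x14; word=0x296eb1fc
[30+:2] len=1 & 0x3 = 0x1; word=0x696eb1fc
word = 0x696eb1fc → little-endian bytes:
  [0]=0xfc  [1]=0xb1  [2]=0x6e  [3]=0x69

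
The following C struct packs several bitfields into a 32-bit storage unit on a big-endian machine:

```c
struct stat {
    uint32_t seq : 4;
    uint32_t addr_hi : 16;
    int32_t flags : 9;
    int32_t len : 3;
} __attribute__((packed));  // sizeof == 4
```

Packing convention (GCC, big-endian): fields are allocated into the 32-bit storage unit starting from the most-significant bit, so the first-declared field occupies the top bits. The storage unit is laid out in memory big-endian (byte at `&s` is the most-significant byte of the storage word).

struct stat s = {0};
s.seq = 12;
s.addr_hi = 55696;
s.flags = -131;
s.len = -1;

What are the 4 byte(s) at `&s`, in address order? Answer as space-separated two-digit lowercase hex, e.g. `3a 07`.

seq:4 = 12 → 0xc << 28 → word 0xc0000000
addr_hi:16 = 55696 → 0xd990 << 12 → word 0xcd990000
flags:9 = -131 → 0x17d << 3 → word 0xcd990be8
len:3 = -1 → 0x7 << 0 → word 0xcd990bef
word = 0xcd990bef → big-endian bytes:
  [0]=0xcd  [1]=0x99  [2]=0x0b  [3]=0xef

cd 99 0b ef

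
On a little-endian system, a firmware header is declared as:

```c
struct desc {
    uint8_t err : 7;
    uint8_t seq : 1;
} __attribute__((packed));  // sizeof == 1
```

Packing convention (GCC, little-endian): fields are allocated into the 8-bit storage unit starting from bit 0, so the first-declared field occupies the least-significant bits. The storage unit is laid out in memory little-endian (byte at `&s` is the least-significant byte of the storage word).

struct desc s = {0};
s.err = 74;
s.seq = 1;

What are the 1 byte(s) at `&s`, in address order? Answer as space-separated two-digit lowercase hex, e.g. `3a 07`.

[0+:7] err=74 & 0x7f = 0x4a; word=0x4a
[7+:1] seq=1 & 0x1 = 0x1; word=0xca
word = 0xca → little-endian bytes:
  [0]=0xca

ca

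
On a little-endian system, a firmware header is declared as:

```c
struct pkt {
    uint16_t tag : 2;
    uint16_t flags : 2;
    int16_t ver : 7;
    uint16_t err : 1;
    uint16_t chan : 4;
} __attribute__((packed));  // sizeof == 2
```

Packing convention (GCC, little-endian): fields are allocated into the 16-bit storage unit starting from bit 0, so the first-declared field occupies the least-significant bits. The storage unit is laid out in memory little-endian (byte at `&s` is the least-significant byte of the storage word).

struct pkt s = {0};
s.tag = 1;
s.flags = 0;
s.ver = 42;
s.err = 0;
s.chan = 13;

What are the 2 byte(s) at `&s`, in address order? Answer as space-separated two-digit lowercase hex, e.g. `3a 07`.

tag:2 = 1 → 0x1 << 0 → word 0x0001
flags:2 = 0 → 0x0 << 2 → word 0x0001
ver:7 = 42 → 0x2a << 4 → word 0x02a1
err:1 = 0 → 0x0 << 11 → word 0x02a1
chan:4 = 13 → 0xd << 12 → word 0xd2a1
word = 0xd2a1 → little-endian bytes:
  [0]=0xa1  [1]=0xd2

a1 d2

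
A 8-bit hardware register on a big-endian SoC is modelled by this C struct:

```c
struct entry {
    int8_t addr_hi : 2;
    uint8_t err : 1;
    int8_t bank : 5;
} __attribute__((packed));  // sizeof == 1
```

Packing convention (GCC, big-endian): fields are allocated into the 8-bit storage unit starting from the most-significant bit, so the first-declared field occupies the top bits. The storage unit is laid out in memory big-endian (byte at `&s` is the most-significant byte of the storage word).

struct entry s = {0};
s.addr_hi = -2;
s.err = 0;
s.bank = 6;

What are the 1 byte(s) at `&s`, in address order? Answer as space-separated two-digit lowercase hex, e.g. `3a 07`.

[6+:2] addr_hi=-2 & 0x3 = 0x2; word=0x80
[5+:1] err=0 & 0x1 = 0x0; word=0x80
[0+:5] bank=6 & 0x1f = 0x6; word=0x86
word = 0x86 → big-endian bytes:
  [0]=0x86

86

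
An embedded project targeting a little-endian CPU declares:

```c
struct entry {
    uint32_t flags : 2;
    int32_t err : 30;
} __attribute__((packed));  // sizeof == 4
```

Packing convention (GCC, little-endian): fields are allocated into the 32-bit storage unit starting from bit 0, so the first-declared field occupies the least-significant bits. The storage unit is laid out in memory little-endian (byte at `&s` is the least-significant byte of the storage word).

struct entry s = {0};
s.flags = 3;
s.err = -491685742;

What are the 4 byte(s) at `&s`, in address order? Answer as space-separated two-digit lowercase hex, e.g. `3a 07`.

4b e2 c5 8a

[0+:2] flags=3 & 0x3 = 0x3; word=0x00000003
[2+:30] err=-491685742 & 0x3fffffff = 0x22b17892; word=0x8ac5e24b
word = 0x8ac5e24b → little-endian bytes:
  [0]=0x4b  [1]=0xe2  [2]=0xc5  [3]=0x8a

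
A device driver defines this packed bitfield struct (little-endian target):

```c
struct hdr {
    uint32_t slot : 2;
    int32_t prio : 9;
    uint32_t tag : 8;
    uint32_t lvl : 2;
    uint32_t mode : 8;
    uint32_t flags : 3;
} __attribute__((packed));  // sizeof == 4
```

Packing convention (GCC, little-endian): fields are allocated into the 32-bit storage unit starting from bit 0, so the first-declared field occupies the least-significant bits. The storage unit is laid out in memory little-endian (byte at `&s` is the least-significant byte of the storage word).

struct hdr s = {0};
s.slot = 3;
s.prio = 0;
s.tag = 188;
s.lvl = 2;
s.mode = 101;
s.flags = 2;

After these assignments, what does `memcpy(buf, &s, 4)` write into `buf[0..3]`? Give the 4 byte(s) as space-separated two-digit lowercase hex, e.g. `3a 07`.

03 e0 b5 4c

[0+:2] slot=3 & 0x3 = 0x3; word=0x00000003
[2+:9] prio=0 & 0x1ff = 0x0; word=0x00000003
[11+:8] tag=188 & 0xff = 0xbc; word=0x0005e003
[19+:2] lvl=2 & 0x3 = 0x2; word=0x0015e003
[21+:8] mode=101 & 0xff = 0x65; word=0x0cb5e003
[29+:3] flags=2 & 0x7 = 0x2; word=0x4cb5e003
word = 0x4cb5e003 → little-endian bytes:
  [0]=0x03  [1]=0xe0  [2]=0xb5  [3]=0x4c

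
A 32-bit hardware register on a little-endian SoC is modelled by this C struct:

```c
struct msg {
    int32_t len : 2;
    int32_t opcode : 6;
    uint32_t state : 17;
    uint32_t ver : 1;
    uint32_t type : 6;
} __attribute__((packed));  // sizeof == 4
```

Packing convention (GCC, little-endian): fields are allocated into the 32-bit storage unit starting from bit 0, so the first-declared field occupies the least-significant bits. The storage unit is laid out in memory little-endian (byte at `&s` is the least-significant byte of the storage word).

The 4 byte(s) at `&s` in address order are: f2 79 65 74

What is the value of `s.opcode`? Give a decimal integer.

-4

[0]=0xf2 [1]=0x79 [2]=0x65 [3]=0x74 (little-endian) → word 0x746579f2
len [0+:2] = (word>>0) & 0x3 = 2
opcode [2+:6] = (word>>2) & 0x3f = 60  ←
state [8+:17] = (word>>8) & 0x1ffff = 25977
ver [25+:1] = (word>>25) & 0x1 = 0
type [26+:6] = (word>>26) & 0x3f = 29
opcode signed 6b, MSB=1: 60 - 64 = -4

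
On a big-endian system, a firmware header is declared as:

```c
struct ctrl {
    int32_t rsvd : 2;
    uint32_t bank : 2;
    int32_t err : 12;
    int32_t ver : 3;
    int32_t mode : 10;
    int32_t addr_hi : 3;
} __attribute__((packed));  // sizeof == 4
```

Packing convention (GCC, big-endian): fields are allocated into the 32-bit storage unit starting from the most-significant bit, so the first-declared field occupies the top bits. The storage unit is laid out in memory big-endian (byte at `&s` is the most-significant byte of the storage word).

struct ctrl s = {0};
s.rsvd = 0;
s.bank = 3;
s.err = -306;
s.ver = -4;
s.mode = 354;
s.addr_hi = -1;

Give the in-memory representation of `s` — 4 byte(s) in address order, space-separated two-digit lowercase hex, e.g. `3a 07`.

3e ce 8b 17

rsvd:2 = 0 → 0x0 << 30 → word 0x00000000
bank:2 = 3 → 0x3 << 28 → word 0x30000000
err:12 = -306 → 0xece << 16 → word 0x3ece0000
ver:3 = -4 → 0x4 << 13 → word 0x3ece8000
mode:10 = 354 → 0x162 << 3 → word 0x3ece8b10
addr_hi:3 = -1 → 0x7 << 0 → word 0x3ece8b17
word = 0x3ece8b17 → big-endian bytes:
  [0]=0x3e  [1]=0xce  [2]=0x8b  [3]=0x17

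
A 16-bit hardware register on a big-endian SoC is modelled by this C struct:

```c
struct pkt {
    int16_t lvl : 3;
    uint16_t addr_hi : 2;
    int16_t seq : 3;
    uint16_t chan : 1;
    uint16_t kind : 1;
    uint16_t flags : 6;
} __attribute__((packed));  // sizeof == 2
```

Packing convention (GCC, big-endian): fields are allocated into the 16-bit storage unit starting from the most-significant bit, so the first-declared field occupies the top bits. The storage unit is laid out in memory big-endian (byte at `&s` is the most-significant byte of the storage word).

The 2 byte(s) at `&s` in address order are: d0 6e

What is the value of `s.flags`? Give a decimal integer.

[0]=0xd0 [1]=0x6e (big-endian) → word 0xd06e
lvl [13+:3] = (word>>13) & 0x7 = 6
addr_hi [11+:2] = (word>>11) & 0x3 = 2
seq [8+:3] = (word>>8) & 0x7 = 0
chan [7+:1] = (word>>7) & 0x1 = 0
kind [6+:1] = (word>>6) & 0x1 = 1
flags [0+:6] = (word>>0) & 0x3f = 46  ←

46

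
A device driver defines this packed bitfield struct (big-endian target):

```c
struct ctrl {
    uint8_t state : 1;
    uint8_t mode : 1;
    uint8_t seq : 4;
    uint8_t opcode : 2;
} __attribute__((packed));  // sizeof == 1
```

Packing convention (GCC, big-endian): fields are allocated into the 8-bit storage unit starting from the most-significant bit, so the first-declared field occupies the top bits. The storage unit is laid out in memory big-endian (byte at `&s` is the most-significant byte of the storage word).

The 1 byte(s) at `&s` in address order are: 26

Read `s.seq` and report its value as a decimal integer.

9

[0]=0x26 (big-endian) → word 0x26
state:1 @ bit 7 → (0x26>>7)&0x1 = 0x0
mode:1 @ bit 6 → (0x26>>6)&0x1 = 0x0
seq:4 @ bit 2 → (0x26>>2)&0xf = 0x9  ←
opcode:2 @ bit 0 → (0x26>>0)&0x3 = 0x2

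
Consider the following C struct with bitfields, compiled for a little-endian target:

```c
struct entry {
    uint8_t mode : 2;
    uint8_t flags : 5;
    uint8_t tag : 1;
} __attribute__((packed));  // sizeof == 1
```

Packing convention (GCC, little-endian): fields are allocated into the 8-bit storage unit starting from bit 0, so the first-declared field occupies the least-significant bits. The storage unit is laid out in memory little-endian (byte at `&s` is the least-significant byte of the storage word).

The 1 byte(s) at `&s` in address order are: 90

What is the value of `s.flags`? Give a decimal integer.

[0]=0x90 (little-endian) → word 0x90
mode:2 @ bit 0 → (0x90>>0)&0x3 = 0x0
flags:5 @ bit 2 → (0x90>>2)&0x1f = 0x4  ←
tag:1 @ bit 7 → (0x90>>7)&0x1 = 0x1

4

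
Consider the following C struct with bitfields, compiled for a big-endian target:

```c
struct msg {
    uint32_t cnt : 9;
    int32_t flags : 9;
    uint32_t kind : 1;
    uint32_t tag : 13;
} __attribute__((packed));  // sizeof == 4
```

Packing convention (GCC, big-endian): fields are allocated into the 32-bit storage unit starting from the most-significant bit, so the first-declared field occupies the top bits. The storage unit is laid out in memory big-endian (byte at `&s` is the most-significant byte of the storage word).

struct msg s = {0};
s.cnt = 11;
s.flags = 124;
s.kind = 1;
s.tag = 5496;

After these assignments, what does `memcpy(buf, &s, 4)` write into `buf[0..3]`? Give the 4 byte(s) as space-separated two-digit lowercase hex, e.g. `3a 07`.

cnt (9b) val=11 bits=0xb at bit 23: 0x05800000
flags (9b) val=124 bits=0x7c at bit 14: 0x059f0000
kind (1b) val=1 bits=0x1 at bit 13: 0x059f2000
tag (13b) val=5496 bits=0x1578 at bit 0: 0x059f3578
word = 0x059f3578 → big-endian bytes:
  [0]=0x05  [1]=0x9f  [2]=0x35  [3]=0x78

05 9f 35 78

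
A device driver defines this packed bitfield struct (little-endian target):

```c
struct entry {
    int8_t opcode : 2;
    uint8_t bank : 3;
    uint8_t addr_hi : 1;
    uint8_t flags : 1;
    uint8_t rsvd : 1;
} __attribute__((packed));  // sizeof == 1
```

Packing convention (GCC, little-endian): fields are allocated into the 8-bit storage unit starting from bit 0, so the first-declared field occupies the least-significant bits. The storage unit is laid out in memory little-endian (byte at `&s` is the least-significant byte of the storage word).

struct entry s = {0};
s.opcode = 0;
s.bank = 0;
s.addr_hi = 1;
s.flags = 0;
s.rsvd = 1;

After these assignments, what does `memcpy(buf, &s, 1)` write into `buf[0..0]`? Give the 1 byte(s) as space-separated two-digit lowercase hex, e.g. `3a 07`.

a0

opcode:2 = 0 → 0x0 << 0 → word 0x00
bank:3 = 0 → 0x0 << 2 → word 0x00
addr_hi:1 = 1 → 0x1 << 5 → word 0x20
flags:1 = 0 → 0x0 << 6 → word 0x20
rsvd:1 = 1 → 0x1 << 7 → word 0xa0
word = 0xa0 → little-endian bytes:
  [0]=0xa0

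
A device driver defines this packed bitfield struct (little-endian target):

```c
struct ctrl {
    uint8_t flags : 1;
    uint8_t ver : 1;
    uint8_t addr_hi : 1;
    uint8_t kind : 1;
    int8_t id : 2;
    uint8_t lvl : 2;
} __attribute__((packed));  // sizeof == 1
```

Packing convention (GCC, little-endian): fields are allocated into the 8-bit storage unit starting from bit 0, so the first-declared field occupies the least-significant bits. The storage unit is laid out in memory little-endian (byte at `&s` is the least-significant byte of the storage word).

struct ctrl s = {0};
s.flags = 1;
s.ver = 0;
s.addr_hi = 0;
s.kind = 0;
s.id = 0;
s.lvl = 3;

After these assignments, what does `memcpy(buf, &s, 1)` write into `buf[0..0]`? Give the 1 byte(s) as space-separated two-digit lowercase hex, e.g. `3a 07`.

[0+:1] flags=1 & 0x1 = 0x1; word=0x01
[1+:1] ver=0 & 0x1 = 0x0; word=0x01
[2+:1] addr_hi=0 & 0x1 = 0x0; word=0x01
[3+:1] kind=0 & 0x1 = 0x0; word=0x01
[4+:2] id=0 & 0x3 = 0x0; word=0x01
[6+:2] lvl=3 & 0x3 = 0x3; word=0xc1
word = 0xc1 → little-endian bytes:
  [0]=0xc1

c1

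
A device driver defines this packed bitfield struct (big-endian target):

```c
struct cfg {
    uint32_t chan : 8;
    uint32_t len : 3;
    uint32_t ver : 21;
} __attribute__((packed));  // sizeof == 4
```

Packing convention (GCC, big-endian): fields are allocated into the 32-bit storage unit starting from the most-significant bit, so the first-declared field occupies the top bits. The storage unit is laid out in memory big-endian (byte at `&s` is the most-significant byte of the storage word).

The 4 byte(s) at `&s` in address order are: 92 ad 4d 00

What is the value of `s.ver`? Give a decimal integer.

871680

[0]=0x92 [1]=0xad [2]=0x4d [3]=0x00 (big-endian) → word 0x92ad4d00
chan [24+:8] = (word>>24) & 0xff = 146
len [21+:3] = (word>>21) & 0x7 = 5
ver [0+:21] = (word>>0) & 0x1fffff = 871680  ←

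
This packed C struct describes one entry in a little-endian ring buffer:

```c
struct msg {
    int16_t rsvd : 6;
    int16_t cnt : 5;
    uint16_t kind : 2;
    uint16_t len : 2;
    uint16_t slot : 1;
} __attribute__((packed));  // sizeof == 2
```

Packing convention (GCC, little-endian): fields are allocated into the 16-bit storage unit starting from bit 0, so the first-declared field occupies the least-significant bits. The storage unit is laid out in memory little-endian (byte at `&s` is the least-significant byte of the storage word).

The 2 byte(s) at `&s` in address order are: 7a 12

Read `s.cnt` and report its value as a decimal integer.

[0]=0x7a [1]=0x12 (little-endian) → word 0x127a
rsvd:6 @ bit 0 → (0x127a>>0)&0x3f = 0x3a
cnt:5 @ bit 6 → (0x127a>>6)&0x1f = 0x9  ←
kind:2 @ bit 11 → (0x127a>>11)&0x3 = 0x2
len:2 @ bit 13 → (0x127a>>13)&0x3 = 0x0
slot:1 @ bit 15 → (0x127a>>15)&0x1 = 0x0
cnt signed 5b, MSB=0: value = 9

9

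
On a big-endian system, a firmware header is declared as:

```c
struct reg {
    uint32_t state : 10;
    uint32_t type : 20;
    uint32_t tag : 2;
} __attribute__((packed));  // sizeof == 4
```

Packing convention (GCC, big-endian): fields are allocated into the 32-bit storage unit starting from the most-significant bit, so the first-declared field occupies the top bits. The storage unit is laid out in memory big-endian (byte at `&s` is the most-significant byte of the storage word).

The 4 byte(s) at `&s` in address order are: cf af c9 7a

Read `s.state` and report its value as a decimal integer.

[0]=0xcf [1]=0xaf [2]=0xc9 [3]=0x7a (big-endian) → word 0xcfafc97a
state:10 @ bit 22 → (0xcfafc97a>>22)&0x3ff = 0x33e  ←
type:20 @ bit 2 → (0xcfafc97a>>2)&0xfffff = 0xbf25e
tag:2 @ bit 0 → (0xcfafc97a>>0)&0x3 = 0x2

830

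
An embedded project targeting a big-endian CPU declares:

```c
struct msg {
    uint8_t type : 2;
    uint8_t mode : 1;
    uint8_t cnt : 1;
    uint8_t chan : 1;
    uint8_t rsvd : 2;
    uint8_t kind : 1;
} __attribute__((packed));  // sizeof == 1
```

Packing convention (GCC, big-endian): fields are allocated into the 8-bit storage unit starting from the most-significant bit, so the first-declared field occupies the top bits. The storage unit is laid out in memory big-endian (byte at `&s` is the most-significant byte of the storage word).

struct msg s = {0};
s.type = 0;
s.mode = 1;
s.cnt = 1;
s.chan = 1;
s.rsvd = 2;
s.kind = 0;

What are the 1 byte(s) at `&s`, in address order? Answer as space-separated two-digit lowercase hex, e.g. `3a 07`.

[6+:2] type=0 & 0x3 = 0x0; word=0x00
[5+:1] mode=1 & 0x1 = 0x1; word=0x20
[4+:1] cnt=1 & 0x1 = 0x1; word=0x30
[3+:1] chan=1 & 0x1 = 0x1; word=0x38
[1+:2] rsvd=2 & 0x3 = 0x2; word=0x3c
[0+:1] kind=0 & 0x1 = 0x0; word=0x3c
word = 0x3c → big-endian bytes:
  [0]=0x3c

3c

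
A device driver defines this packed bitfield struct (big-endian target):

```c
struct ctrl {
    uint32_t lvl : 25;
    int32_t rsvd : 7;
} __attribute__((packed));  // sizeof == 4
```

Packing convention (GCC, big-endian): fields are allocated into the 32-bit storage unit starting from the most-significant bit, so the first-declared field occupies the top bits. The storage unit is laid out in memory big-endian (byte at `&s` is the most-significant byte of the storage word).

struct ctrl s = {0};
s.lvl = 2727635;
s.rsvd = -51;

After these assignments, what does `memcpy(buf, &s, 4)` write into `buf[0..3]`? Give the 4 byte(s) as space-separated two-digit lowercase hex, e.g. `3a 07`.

14 cf 69 cd

lvl:25 = 2727635 → 0x299ed3 << 7 → word 0x14cf6980
rsvd:7 = -51 → 0x4d << 0 → word 0x14cf69cd
word = 0x14cf69cd → big-endian bytes:
  [0]=0x14  [1]=0xcf  [2]=0x69  [3]=0xcd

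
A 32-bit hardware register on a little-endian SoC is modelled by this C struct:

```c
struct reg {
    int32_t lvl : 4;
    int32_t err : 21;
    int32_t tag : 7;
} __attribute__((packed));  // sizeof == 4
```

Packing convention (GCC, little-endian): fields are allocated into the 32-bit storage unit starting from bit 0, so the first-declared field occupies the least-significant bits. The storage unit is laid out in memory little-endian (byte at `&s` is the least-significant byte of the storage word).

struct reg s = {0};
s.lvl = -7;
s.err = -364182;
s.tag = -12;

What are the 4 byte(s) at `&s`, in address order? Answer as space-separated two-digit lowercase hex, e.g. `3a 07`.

a9 16 a7 e9

lvl:4 = -7 → 0x9 << 0 → word 0x00000009
err:21 = -364182 → 0x1a716a << 4 → word 0x01a716a9
tag:7 = -12 → 0x74 << 25 → word 0xe9a716a9
word = 0xe9a716a9 → little-endian bytes:
  [0]=0xa9  [1]=0x16  [2]=0xa7  [3]=0xe9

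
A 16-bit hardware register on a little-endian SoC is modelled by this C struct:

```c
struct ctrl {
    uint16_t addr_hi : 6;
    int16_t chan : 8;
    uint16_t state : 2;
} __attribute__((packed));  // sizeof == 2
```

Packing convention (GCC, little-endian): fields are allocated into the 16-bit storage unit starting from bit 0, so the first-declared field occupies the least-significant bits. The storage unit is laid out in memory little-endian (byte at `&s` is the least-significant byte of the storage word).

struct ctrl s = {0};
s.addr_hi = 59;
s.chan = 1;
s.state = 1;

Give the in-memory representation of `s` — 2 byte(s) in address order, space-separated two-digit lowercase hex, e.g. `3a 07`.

7b 40

[0+:6] addr_hi=59 & 0x3f = 0x3b; word=0x003b
[6+:8] chan=1 & 0xff = 0x1; word=0x007b
[14+:2] state=1 & 0x3 = 0x1; word=0x407b
word = 0x407b → little-endian bytes:
  [0]=0x7b  [1]=0x40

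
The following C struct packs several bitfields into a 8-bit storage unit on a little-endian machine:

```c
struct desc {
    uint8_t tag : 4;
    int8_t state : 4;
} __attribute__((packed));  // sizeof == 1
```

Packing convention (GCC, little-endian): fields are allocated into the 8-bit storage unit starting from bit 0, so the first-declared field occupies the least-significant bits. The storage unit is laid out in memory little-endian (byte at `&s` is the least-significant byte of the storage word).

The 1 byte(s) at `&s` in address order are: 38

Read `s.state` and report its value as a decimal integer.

3

[0]=0x38 (little-endian) → word 0x38
tag:4 @ bit 0 → (0x38>>0)&0xf = 0x8
state:4 @ bit 4 → (0x38>>4)&0xf = 0x3  ←
state signed 4b, MSB=0: value = 3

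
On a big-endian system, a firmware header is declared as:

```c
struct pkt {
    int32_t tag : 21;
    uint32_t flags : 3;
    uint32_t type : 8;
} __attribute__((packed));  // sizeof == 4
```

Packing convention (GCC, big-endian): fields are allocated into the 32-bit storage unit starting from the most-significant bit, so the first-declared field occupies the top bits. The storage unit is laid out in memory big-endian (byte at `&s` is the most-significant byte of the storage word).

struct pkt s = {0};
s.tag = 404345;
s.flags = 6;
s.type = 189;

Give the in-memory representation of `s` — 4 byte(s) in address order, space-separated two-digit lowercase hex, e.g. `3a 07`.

31 5b ce bd

[11+:21] tag=404345 & 0x1fffff = 0x62b79; word=0x315bc800
[8+:3] flags=6 & 0x7 = 0x6; word=0x315bce00
[0+:8] type=189 & 0xff = 0xbd; word=0x315bcebd
word = 0x315bcebd → big-endian bytes:
  [0]=0x31  [1]=0x5b  [2]=0xce  [3]=0xbd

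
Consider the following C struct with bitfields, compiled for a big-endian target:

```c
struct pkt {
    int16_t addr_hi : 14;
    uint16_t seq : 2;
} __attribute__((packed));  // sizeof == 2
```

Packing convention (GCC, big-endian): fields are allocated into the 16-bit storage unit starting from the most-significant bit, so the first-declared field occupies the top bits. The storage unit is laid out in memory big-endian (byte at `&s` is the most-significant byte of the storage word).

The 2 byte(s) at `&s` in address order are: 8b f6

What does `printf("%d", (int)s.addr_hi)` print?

[0]=0x8b [1]=0xf6 (big-endian) → word 0x8bf6
addr_hi [2+:14] = (word>>2) & 0x3fff = 8957  ←
seq [0+:2] = (word>>0) & 0x3 = 2
addr_hi signed 14b, MSB=1: 8957 - 16384 = -7427

-7427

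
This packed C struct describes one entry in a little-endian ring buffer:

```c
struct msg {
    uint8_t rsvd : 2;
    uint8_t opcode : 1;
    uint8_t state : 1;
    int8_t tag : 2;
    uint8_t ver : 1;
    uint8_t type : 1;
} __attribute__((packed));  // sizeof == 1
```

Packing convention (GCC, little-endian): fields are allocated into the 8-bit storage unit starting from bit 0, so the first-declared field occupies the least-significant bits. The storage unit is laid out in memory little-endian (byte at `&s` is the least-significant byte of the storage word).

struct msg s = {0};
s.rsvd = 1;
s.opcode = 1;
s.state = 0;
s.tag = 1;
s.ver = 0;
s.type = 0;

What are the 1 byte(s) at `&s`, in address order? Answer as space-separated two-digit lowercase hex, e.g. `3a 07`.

rsvd:2 = 1 → 0x1 << 0 → word 0x01
opcode:1 = 1 → 0x1 << 2 → word 0x05
state:1 = 0 → 0x0 << 3 → word 0x05
tag:2 = 1 → 0x1 << 4 → word 0x15
ver:1 = 0 → 0x0 << 6 → word 0x15
type:1 = 0 → 0x0 << 7 → word 0x15
word = 0x15 → little-endian bytes:
  [0]=0x15

15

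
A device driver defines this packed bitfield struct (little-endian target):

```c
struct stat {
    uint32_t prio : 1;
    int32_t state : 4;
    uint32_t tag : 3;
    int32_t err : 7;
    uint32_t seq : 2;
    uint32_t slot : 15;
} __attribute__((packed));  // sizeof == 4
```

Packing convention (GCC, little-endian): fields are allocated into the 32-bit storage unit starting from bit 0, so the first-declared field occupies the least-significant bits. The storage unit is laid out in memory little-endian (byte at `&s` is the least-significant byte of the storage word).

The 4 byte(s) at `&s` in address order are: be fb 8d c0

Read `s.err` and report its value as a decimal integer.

[0]=0xbe [1]=0xfb [2]=0x8d [3]=0xc0 (little-endian) → word 0xc08dfbbe
prio:1 @ bit 0 → (0xc08dfbbe>>0)&0x1 = 0x0
state:4 @ bit 1 → (0xc08dfbbe>>1)&0xf = 0xf
tag:3 @ bit 5 → (0xc08dfbbe>>5)&0x7 = 0x5
err:7 @ bit 8 → (0xc08dfbbe>>8)&0x7f = 0x7b  ←
seq:2 @ bit 15 → (0xc08dfbbe>>15)&0x3 = 0x3
slot:15 @ bit 17 → (0xc08dfbbe>>17)&0x7fff = 0x6046
err signed 7b, MSB=1: 123 - 128 = -5

-5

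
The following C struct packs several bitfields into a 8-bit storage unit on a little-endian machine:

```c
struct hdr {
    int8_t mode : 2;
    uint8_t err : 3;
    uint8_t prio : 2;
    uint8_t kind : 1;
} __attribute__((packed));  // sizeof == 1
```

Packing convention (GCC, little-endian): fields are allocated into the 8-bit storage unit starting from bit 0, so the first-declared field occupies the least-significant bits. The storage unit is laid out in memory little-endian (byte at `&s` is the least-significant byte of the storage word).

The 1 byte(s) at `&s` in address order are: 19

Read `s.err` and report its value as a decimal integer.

[0]=0x19 (little-endian) → word 0x19
mode:2 @ bit 0 → (0x19>>0)&0x3 = 0x1
err:3 @ bit 2 → (0x19>>2)&0x7 = 0x6  ←
prio:2 @ bit 5 → (0x19>>5)&0x3 = 0x0
kind:1 @ bit 7 → (0x19>>7)&0x1 = 0x0

6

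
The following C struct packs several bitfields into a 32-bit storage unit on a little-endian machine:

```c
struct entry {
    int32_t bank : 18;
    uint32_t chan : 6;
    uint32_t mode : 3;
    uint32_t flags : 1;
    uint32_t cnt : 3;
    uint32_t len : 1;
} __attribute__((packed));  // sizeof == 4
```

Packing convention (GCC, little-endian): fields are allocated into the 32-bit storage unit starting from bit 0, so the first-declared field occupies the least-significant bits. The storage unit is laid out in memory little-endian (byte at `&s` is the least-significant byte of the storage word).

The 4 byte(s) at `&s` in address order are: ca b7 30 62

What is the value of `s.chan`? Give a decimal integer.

12

[0]=0xca [1]=0xb7 [2]=0x30 [3]=0x62 (little-endian) → word 0x6230b7ca
bank [0+:18] = (word>>0) & 0x3ffff = 47050
chan [18+:6] = (word>>18) & 0x3f = 12  ←
mode [24+:3] = (word>>24) & 0x7 = 2
flags [27+:1] = (word>>27) & 0x1 = 0
cnt [28+:3] = (word>>28) & 0x7 = 6
len [31+:1] = (word>>31) & 0x1 = 0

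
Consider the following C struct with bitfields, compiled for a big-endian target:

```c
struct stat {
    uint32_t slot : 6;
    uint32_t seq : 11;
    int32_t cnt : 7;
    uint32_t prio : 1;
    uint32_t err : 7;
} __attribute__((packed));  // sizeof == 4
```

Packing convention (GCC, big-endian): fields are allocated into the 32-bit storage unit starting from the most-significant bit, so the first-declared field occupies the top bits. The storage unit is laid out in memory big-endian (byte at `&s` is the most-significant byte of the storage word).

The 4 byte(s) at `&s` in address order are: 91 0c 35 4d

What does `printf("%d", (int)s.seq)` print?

536

[0]=0x91 [1]=0x0c [2]=0x35 [3]=0x4d (big-endian) → word 0x910c354d
slot:6 @ bit 26 → (0x910c354d>>26)&0x3f = 0x24
seq:11 @ bit 15 → (0x910c354d>>15)&0x7ff = 0x218  ←
cnt:7 @ bit 8 → (0x910c354d>>8)&0x7f = 0x35
prio:1 @ bit 7 → (0x910c354d>>7)&0x1 = 0x0
err:7 @ bit 0 → (0x910c354d>>0)&0x7f = 0x4d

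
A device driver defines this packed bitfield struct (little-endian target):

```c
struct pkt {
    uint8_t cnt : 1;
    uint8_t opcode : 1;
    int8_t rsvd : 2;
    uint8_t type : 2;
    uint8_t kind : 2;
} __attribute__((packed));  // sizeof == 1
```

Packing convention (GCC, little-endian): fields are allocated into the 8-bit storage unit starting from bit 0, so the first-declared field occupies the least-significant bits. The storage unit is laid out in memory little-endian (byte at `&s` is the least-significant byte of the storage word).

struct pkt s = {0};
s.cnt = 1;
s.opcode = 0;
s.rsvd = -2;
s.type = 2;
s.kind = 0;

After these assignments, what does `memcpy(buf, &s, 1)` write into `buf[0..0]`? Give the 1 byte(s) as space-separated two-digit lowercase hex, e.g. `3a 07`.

29

[0+:1] cnt=1 & 0x1 = 0x1; word=0x01
[1+:1] opcode=0 & 0x1 = 0x0; word=0x01
[2+:2] rsvd=-2 & 0x3 = 0x2; word=0x09
[4+:2] type=2 & 0x3 = 0x2; word=0x29
[6+:2] kind=0 & 0x3 = 0x0; word=0x29
word = 0x29 → little-endian bytes:
  [0]=0x29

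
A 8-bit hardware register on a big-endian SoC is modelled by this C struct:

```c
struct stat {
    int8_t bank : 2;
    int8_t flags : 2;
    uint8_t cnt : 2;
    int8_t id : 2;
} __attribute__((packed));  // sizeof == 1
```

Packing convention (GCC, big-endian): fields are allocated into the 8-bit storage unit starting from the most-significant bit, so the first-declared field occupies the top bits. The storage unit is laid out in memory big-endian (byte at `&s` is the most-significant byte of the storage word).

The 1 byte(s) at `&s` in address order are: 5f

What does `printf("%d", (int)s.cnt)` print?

3

[0]=0x5f (big-endian) → word 0x5f
bank:2 @ bit 6 → (0x5f>>6)&0x3 = 0x1
flags:2 @ bit 4 → (0x5f>>4)&0x3 = 0x1
cnt:2 @ bit 2 → (0x5f>>2)&0x3 = 0x3  ←
id:2 @ bit 0 → (0x5f>>0)&0x3 = 0x3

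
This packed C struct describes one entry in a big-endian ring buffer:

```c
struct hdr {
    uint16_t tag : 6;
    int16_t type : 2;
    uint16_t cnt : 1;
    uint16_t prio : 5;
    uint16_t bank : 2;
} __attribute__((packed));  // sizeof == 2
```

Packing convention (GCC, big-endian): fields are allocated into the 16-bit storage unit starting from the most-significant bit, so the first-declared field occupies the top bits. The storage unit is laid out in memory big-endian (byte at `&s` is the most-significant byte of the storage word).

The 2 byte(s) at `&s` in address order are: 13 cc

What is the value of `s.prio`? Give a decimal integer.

19

[0]=0x13 [1]=0xcc (big-endian) → word 0x13cc
tag [10+:6] = (word>>10) & 0x3f = 4
type [8+:2] = (word>>8) & 0x3 = 3
cnt [7+:1] = (word>>7) & 0x1 = 1
prio [2+:5] = (word>>2) & 0x1f = 19  ←
bank [0+:2] = (word>>0) & 0x3 = 0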